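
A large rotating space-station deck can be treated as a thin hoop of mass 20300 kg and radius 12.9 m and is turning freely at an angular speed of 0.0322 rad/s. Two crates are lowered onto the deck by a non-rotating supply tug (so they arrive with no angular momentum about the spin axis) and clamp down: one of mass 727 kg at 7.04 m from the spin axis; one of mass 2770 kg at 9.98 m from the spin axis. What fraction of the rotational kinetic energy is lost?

fraction ≈ 0.0845

No external torque acts about the spin axis; L_before = L_after.
I_p = (20300)(12.9)² = 3.378e+06 kg·m².
Added inertia Σmr² = (727)(7.04)² + (2770)(9.98)² = 3.119e+05 kg·m²; I_f = 3.378e+06 + 3.119e+05 = 3.690e+06 kg·m².
ω_f = I_p ω_i / I_f = (3.378e+06)(0.0322) / 3.690e+06 = 0.02948 rad/s.
KE_i = ½(3.378e+06)(0.03220 rad/s)² = 1751 J; KE_f = ½(3.690e+06)(0.02948)² = 1603 J.
Fraction lost = 0.08453.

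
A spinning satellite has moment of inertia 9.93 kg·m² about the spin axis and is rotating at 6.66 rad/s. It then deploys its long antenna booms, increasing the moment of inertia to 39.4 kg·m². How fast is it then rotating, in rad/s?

No external torque acts about the spin axis, so angular momentum is conserved.
ω₂ = I₁ω₁ / I₂ = (9.930)(6.66 rad/s) / (39.40) = 1.679 rad/s.

ω₂ ≈ 1.68 rad/s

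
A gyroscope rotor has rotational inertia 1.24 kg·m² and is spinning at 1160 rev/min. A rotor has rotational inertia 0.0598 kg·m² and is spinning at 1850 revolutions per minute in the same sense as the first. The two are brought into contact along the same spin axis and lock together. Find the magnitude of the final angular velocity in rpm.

No external torque acts about the common axis, so total angular momentum is conserved.
Taking A's sense as positive: L = (1.240)(1160) + (0.05980)(1850) = 1549 kg·m²·rpm.
Combined I = 1.240 + 0.05980 = 1.300 kg·m².
ω_f = L / I = 1549 / 1.300 = 1192 rpm.

|ω_f| ≈ 1190 rpm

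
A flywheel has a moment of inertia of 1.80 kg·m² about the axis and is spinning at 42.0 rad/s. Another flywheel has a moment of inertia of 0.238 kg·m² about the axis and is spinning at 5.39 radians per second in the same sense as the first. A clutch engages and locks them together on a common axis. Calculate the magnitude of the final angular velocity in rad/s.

|ω_f| ≈ 37.7 rad/s

No external torque acts about the common axis, so total angular momentum is conserved.
Taking A's sense as positive: L = (1.800)(42.0) + (0.2380)(5.39) = 76.88 kg·m²·rad/s.
Combined I = 1.800 + 0.2380 = 2.038 kg·m².
ω_f = L / I = 76.88 / 2.038 = 37.72 rad/s.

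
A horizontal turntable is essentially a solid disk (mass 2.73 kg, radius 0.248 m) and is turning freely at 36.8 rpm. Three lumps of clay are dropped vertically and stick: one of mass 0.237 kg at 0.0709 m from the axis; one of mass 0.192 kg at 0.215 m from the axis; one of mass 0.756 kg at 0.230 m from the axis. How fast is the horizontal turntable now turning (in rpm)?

ω_f ≈ 23.1 rpm

The added mass arrives with no angular momentum about the axis, and any external torque about the axis is negligible, so the system's angular momentum is conserved.
I_p = ½(2.73)(0.248)² = 0.08395 kg·m².
Added inertia Σmr² = (0.237)(0.0709)² + (0.192)(0.215)² + (0.756)(0.230)² = 0.05006 kg·m²; I_f = 0.08395 + 0.05006 = 0.1340 kg·m².
ω_f = I_p ω_i / I_f = (0.08395)(36.8) / 0.1340 = 23.05 rpm.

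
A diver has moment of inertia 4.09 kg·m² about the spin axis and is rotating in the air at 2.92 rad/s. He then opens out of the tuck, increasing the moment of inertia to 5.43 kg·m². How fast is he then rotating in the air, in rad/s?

ω₂ ≈ 2.20 rad/s

Angular momentum about the spin axis is conserved since the torque about it is zero.
ω₂ = I₁ω₁ / I₂ = (4.090)(2.92 rad/s) / (5.430) = 2.199 rad/s.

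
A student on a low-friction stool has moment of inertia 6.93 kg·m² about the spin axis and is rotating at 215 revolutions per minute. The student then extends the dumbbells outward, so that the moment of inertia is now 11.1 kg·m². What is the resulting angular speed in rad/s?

ω₂ ≈ 14.1 rad/s

No external torque acts about the spin axis, so angular momentum is conserved.
ω₂ = I₁ω₁ / I₂ = (6.930)(215 rpm) / (11.10) = 134.2 rpm = 14.06 rad/s.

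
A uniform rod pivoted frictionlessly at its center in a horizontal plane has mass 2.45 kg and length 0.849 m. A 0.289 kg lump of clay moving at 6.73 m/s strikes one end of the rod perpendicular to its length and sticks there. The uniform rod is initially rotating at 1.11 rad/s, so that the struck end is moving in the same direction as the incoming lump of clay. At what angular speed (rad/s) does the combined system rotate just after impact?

|ω_f| ≈ 4.96 rad/s

About the pivot the impulsive forces during the collision are internal, so angular momentum about that axis is conserved.
I_p = (1/12)(2.45)(0.849)² = 0.1472 kg·m². Taking the sense of the lump of clay's angular momentum as positive, L_{lump} = m v R = (0.289)(6.73)(0.849/2) = 0.8256 kg·m²/s.
L_i = +I_p ω_p + m v R = +(0.1472)(1.11) + 0.8256 = 0.9890 kg·m²/s.
After sticking, I_f = I_p + m R² = 0.1472 + (0.289)(0.849/2)² = 0.1992 kg·m².
ω_f = L_i / I_f = 0.9890 / 0.1992 = 4.964 rad/s.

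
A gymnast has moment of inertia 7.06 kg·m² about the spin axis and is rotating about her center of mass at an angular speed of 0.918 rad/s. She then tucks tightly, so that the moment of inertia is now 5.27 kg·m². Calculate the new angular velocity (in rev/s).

ω₂ ≈ 0.196 rev/s

Angular momentum about the spin axis is conserved since the torque about it is zero.
ω₂ = I₁ω₁ / I₂ = (7.060)(0.918 rad/s) / (5.270) = 1.230 rad/s = 0.1957 rev/s.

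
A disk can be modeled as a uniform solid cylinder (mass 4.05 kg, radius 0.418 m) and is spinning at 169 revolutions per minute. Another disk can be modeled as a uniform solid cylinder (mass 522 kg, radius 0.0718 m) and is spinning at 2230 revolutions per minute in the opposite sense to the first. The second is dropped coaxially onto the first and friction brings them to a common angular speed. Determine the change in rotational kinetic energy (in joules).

ΔKE ≈ -8840 J

No external torque acts about the common axis, so total angular momentum is conserved.
Moments of inertia: I_A = ½(4.05)(0.418)² = 0.3538 kg·m²; I_B = ½(522)(0.0718)² = 1.346 kg·m².
Taking A's sense as positive: L = (0.3538)(169) − (1.346)(2230) = -2941 kg·m²·rpm.
Combined I = 0.3538 + 1.346 = 1.699 kg·m².
ω_f = L / I = -2941 / 1.699 = -1731 rpm.
KE_i = ½ΣIω² = 36740 J; KE_f = ½(1.699)(181.2)² = 27900 J.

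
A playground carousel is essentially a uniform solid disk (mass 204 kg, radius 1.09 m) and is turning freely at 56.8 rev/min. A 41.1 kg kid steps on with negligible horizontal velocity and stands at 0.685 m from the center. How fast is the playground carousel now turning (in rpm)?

ω_f ≈ 49.0 rpm

No external torque acts about the center; L_before = L_after.
I_p = ½(204)(1.09)² = 121.2 kg·m².
Added inertia Σmr² = (41.1)(0.685)² = 19.29 kg·m²; I_f = 121.2 + 19.29 = 140.5 kg·m².
ω_f = I_p ω_i / I_f = (121.2)(56.8) / 140.5 = 49.00 rpm.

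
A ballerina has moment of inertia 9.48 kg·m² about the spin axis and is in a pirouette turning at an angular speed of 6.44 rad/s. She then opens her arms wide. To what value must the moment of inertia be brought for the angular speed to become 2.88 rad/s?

Angular momentum about the spin axis is conserved since the torque about it is zero.
I₂ = I₁ω₁ / ω₂ = (9.48)(6.44) / (2.88) = 21.20 kg·m².

I₂ ≈ 21.2 kg·m²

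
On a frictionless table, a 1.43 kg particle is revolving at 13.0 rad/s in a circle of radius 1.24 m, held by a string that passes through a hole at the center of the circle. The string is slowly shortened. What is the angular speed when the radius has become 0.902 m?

ω₂ ≈ 24.6 rad/s

No torque about the axis ⇒ m r₁² ω₁ = m r₂² ω₂.
ω₂ = ω₁ (r₁/r₂)² = (13.0)(1.24/0.902)² = 24.57 rad/s.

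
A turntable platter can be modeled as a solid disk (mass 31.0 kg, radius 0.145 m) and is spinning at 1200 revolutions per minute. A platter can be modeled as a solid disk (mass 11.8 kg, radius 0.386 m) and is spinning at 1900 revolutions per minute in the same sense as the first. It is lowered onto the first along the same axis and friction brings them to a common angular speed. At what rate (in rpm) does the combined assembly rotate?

The coupling torques are internal; angular momentum about the shared axis is conserved.
Moments of inertia: I_A = ½(31.0)(0.145)² = 0.3259 kg·m²; I_B = ½(11.8)(0.386)² = 0.8791 kg·m².
Taking A's sense as positive: L = (0.3259)(1200) + (0.8791)(1900) = 2061 kg·m²·rpm.
Combined I = 0.3259 + 0.8791 = 1.205 kg·m².
ω_f = L / I = 2061 / 1.205 = 1711 rpm.

|ω_f| ≈ 1710 rpm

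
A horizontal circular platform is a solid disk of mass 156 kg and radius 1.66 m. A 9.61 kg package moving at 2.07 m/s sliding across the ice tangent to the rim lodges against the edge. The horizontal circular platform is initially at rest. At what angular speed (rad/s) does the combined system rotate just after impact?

About the central axle the impulsive forces during the collision are internal, so angular momentum about that axis is conserved.
I_p = ½(156)(1.66)² = 214.9 kg·m². Taking the sense of the package's angular momentum as positive, L_{package} = m v R = (9.61)(2.07)(1.66) = 33.02 kg·m²/s.
L_i = 0 + 33.02 = 33.02 kg·m²/s.
After sticking, I_f = I_p + m R² = 214.9 + (9.61)(1.66)² = 241.4 kg·m².
ω_f = L_i / I_f = 33.02 / 241.4 = 0.1368 rad/s.

|ω_f| ≈ 0.137 rad/s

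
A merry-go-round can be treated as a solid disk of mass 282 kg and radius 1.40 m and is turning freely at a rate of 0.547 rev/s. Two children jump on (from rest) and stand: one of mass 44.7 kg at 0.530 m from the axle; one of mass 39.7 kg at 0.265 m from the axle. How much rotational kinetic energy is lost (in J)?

energy lost ≈ 85.9 J

No external torque acts about the axle; L_before = L_after.
I_p = ½(282)(1.40)² = 276.4 kg·m².
Added inertia Σmr² = (44.7)(0.530)² + (39.7)(0.265)² = 15.34 kg·m²; I_f = 276.4 + 15.34 = 291.7 kg·m².
ω_f = I_p ω_i / I_f = (276.4)(0.547) / 291.7 = 0.5182 rev/s.
KE_i = ½(276.4)(3.437 rad/s)² = 1632 J; KE_f = ½(291.7)(3.256)² = 1546 J.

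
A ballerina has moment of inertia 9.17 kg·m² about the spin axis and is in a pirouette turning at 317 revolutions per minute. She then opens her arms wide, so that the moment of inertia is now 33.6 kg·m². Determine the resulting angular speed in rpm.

ω₂ ≈ 86.5 rpm

Angular momentum about the spin axis is conserved since the torque about it is zero.
ω₂ = I₁ω₁ / I₂ = (9.170)(317 rpm) / (33.60) = 86.51 rpm.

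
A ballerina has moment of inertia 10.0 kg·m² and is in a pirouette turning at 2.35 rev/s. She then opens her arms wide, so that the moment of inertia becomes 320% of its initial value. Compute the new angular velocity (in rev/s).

ω₂ ≈ 0.734 rev/s

With no external torque about the axis, L is conserved: I₁ω₁ = I₂ω₂.
I₂ = 3.20 × 10.0 = 32.00 kg·m².
ω₂ = I₁ω₁ / I₂ = (10.00)(2.35 rev/s) / (32.00) = 0.7344 rev/s.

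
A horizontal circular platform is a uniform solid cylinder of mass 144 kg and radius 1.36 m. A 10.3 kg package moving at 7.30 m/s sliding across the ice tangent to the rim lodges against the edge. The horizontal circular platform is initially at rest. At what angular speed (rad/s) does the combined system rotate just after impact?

The axle reaction passes through the central axle and exerts no torque about it; angular momentum about the central axle is conserved through the impact.
I_p = ½(144)(1.36)² = 133.2 kg·m². Taking the sense of the package's angular momentum as positive, L_{package} = m v R = (10.3)(7.30)(1.36) = 102.3 kg·m²/s.
L_i = 0 + 102.3 = 102.3 kg·m²/s.
After sticking, I_f = I_p + m R² = 133.2 + (10.3)(1.36)² = 152.2 kg·m².
ω_f = L_i / I_f = 102.3 / 152.2 = 0.6718 rad/s.

|ω_f| ≈ 0.672 rad/s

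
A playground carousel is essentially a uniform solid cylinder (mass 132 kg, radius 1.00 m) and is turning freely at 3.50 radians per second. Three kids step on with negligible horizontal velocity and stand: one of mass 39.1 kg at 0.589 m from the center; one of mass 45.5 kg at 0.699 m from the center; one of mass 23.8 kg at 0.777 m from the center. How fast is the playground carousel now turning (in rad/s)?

ω_f ≈ 1.99 rad/s

No external torque acts about the center; L_before = L_after.
I_p = ½(132)(1.00)² = 66.00 kg·m².
Added inertia Σmr² = (39.1)(0.589)² + (45.5)(0.699)² + (23.8)(0.777)² = 50.16 kg·m²; I_f = 66.00 + 50.16 = 116.2 kg·m².
ω_f = I_p ω_i / I_f = (66.00)(3.50) / 116.2 = 1.989 rad/s.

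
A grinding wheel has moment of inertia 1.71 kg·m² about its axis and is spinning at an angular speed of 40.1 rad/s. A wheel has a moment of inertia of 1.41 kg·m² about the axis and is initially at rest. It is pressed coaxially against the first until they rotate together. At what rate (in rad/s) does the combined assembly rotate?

No external torque acts about the common axis, so total angular momentum is conserved.
Taking A's sense as positive: L = (1.710)(40.1) = 68.57 kg·m²·rad/s.
Combined I = 1.710 + 1.410 = 3.120 kg·m².
ω_f = L / I = 68.57 / 3.120 = 21.98 rad/s.

|ω_f| ≈ 22.0 rad/s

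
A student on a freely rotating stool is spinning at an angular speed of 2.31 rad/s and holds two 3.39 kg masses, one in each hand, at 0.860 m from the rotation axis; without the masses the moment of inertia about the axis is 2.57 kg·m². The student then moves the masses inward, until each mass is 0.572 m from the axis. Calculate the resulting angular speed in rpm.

ω₂ ≈ 34.9 rpm

With no external torque about the axis, L is conserved: I₁ω₁ = I₂ω₂.
I₁ = 2.57 + 2(3.39)(0.860)² = 7.584 kg·m²; I₂ = 2.57 + 2(3.39)(0.572)² = 4.788 kg·m².
ω₂ = I₁ω₁ / I₂ = (7.584)(2.31 rad/s) / (4.788) = 3.659 rad/s = 34.94 rpm.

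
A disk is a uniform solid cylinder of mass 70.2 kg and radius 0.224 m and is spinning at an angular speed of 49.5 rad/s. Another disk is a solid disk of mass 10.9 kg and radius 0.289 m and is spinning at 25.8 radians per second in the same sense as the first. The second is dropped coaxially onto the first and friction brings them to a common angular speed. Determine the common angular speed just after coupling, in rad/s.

The coupling torques are internal; angular momentum about the shared axis is conserved.
Moments of inertia: I_A = ½(70.2)(0.224)² = 1.761 kg·m²; I_B = ½(10.9)(0.289)² = 0.4552 kg·m².
Taking A's sense as positive: L = (1.761)(49.5) + (0.4552)(25.8) = 98.92 kg·m²·rad/s.
Combined I = 1.761 + 0.4552 = 2.216 kg·m².
ω_f = L / I = 98.92 / 2.216 = 44.63 rad/s.

|ω_f| ≈ 44.6 rad/s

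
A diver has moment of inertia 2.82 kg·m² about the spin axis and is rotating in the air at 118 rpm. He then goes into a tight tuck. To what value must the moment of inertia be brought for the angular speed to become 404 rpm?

Angular momentum about the spin axis is conserved since the torque about it is zero.
I₂ = I₁ω₁ / ω₂ = (2.82)(118) / (404) = 0.8237 kg·m².

I₂ ≈ 0.824 kg·m²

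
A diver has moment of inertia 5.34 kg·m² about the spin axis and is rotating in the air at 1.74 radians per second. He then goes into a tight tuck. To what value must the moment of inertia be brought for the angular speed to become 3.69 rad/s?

I₂ ≈ 2.52 kg·m²

No external torque acts about the spin axis, so angular momentum is conserved.
I₂ = I₁ω₁ / ω₂ = (5.34)(1.74) / (3.69) = 2.518 kg·m².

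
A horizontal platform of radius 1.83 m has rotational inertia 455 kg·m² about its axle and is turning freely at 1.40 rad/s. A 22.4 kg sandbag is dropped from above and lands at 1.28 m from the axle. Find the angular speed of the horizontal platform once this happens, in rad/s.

No external torque acts about the axle; L_before = L_after.
Added inertia Σmr² = (22.4)(1.28)² = 36.70 kg·m²; I_f = 455.0 + 36.70 = 491.7 kg·m².
ω_f = I_p ω_i / I_f = (455.0)(1.40) / 491.7 = 1.296 rad/s.

ω_f ≈ 1.30 rad/s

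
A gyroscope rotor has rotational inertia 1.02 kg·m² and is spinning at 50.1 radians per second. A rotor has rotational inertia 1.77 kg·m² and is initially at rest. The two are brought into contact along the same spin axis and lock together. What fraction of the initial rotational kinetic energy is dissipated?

fraction ≈ 0.634

The coupling torques are internal; angular momentum about the shared axis is conserved.
Taking A's sense as positive: L = (1.020)(50.1) = 51.10 kg·m²·rad/s.
Combined I = 1.020 + 1.770 = 2.790 kg·m².
ω_f = L / I = 51.10 / 2.790 = 18.32 rad/s.
KE_i = ½ΣIω² = 1280 J; KE_f = ½(2.790)(18.32)² = 468.0 J.
Fraction dissipated = (KE_i − KE_f)/KE_i = 0.6344.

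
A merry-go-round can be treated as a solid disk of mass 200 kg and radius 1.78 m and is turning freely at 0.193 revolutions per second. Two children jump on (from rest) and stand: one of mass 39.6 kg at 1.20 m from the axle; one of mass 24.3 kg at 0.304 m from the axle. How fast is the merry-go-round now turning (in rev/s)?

The added mass arrives with no angular momentum about the axle, and any external torque about the axle is negligible, so the system's angular momentum is conserved.
I_p = ½(200)(1.78)² = 316.8 kg·m².
Added inertia Σmr² = (39.6)(1.20)² + (24.3)(0.304)² = 59.27 kg·m²; I_f = 316.8 + 59.27 = 376.1 kg·m².
ω_f = I_p ω_i / I_f = (316.8)(0.193) / 376.1 = 0.1626 rev/s.

ω_f ≈ 0.163 rev/s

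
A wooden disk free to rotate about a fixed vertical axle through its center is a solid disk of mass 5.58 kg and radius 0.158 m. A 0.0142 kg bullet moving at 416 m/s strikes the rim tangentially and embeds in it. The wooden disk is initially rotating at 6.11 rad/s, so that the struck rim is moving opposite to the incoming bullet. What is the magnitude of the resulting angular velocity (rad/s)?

The axle reaction passes through the axle and exerts no torque about it; angular momentum about the axle is conserved through the impact.
I_p = ½(5.58)(0.158)² = 0.06965 kg·m². Taking the sense of the bullet's angular momentum as positive, L_{bullet} = m v R = (0.0142)(416)(0.158) = 0.9333 kg·m²/s.
L_i = −I_p ω_p + m v R = −(0.06965)(6.11) + 0.9333 = 0.5078 kg·m²/s.
After sticking, I_f = I_p + m R² = 0.06965 + (0.0142)(0.158)² = 0.07000 kg·m².
ω_f = L_i / I_f = 0.5078 / 0.07000 = 7.254 rad/s.

|ω_f| ≈ 7.25 rad/s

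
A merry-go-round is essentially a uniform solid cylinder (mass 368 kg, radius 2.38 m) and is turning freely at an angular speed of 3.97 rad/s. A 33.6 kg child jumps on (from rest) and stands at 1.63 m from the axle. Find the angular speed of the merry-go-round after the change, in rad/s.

The added mass arrives with no angular momentum about the axle, and any external torque about the axle is negligible, so the system's angular momentum is conserved.
I_p = ½(368)(2.38)² = 1042 kg·m².
Added inertia Σmr² = (33.6)(1.63)² = 89.27 kg·m²; I_f = 1042 + 89.27 = 1132 kg·m².
ω_f = I_p ω_i / I_f = (1042)(3.97) / 1132 = 3.657 rad/s.

ω_f ≈ 3.66 rad/s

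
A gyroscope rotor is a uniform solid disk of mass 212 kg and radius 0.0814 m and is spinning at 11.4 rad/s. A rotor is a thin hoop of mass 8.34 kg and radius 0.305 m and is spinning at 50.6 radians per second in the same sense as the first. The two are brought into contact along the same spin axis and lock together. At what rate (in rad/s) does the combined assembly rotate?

The coupling torques are internal; angular momentum about the shared axis is conserved.
Moments of inertia: I_A = ½(212)(0.0814)² = 0.7024 kg·m²; I_B = (8.34)(0.305)² = 0.7758 kg·m².
Taking A's sense as positive: L = (0.7024)(11.4) + (0.7758)(50.6) = 47.26 kg·m²·rad/s.
Combined I = 0.7024 + 0.7758 = 1.478 kg·m².
ω_f = L / I = 47.26 / 1.478 = 31.97 rad/s.

|ω_f| ≈ 32.0 rad/s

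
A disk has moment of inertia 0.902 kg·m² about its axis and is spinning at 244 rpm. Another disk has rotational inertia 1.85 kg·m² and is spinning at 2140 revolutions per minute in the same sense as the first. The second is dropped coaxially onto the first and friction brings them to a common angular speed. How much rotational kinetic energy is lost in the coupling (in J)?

The coupling torques are internal; angular momentum about the shared axis is conserved.
Taking A's sense as positive: L = (0.9020)(244) + (1.850)(2140) = 4179 kg·m²·rpm.
Combined I = 0.9020 + 1.850 = 2.752 kg·m².
ω_f = L / I = 4179 / 2.752 = 1519 rpm.
KE_i = ½ΣIω² = 46750 J; KE_f = ½(2.752)(159.0)² = 34800 J.

ΔKE lost ≈ 12000 J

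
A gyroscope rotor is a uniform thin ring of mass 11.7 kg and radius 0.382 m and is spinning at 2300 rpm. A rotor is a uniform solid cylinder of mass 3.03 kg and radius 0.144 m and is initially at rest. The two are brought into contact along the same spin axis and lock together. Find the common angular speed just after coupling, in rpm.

|ω_f| ≈ 2260 rpm

The coupling torques are internal; angular momentum about the shared axis is conserved.
Moments of inertia: I_A = (11.7)(0.382)² = 1.707 kg·m²; I_B = ½(3.03)(0.144)² = 0.03142 kg·m².
Taking A's sense as positive: L = (1.707)(2300) = 3927 kg·m²·rpm.
Combined I = 1.707 + 0.03142 = 1.739 kg·m².
ω_f = L / I = 3927 / 1.739 = 2258 rpm.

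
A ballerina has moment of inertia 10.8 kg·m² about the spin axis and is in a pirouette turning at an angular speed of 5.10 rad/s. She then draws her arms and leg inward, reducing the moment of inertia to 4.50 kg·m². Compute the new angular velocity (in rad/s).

No external torque acts about the spin axis, so angular momentum is conserved.
ω₂ = I₁ω₁ / I₂ = (10.80)(5.10 rad/s) / (4.500) = 12.24 rad/s.

ω₂ ≈ 12.2 rad/s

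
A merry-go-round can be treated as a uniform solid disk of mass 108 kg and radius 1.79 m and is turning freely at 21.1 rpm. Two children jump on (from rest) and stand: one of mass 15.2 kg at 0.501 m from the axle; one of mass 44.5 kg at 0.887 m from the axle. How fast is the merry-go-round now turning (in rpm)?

ω_f ≈ 17.2 rpm

The added mass arrives with no angular momentum about the axle, and any external torque about the axle is negligible, so the system's angular momentum is conserved.
I_p = ½(108)(1.79)² = 173.0 kg·m².
Added inertia Σmr² = (15.2)(0.501)² + (44.5)(0.887)² = 38.83 kg·m²; I_f = 173.0 + 38.83 = 211.8 kg·m².
ω_f = I_p ω_i / I_f = (173.0)(21.1) / 211.8 = 17.23 rpm.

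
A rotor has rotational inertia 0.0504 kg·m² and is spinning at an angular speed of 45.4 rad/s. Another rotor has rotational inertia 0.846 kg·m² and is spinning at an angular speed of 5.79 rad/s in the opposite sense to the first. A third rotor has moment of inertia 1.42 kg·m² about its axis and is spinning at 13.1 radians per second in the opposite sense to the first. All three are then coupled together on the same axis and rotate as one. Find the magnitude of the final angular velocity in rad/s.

The coupling torques are internal; angular momentum about the shared axis is conserved.
Taking A's sense as positive: L = (0.05040)(45.4) − (0.8460)(5.79) − (1.420)(13.1) = -21.21 kg·m²·rad/s.
Combined I = 0.05040 + 0.8460 + 1.420 = 2.316 kg·m².
ω_f = L / I = -21.21 / 2.316 = -9.157 rad/s.

|ω_f| ≈ 9.16 rad/s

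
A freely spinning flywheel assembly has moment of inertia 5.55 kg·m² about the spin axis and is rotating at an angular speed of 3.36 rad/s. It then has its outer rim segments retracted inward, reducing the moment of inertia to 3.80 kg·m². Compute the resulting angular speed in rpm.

Angular momentum about the spin axis is conserved since the torque about it is zero.
ω₂ = I₁ω₁ / I₂ = (5.550)(3.36 rad/s) / (3.800) = 4.907 rad/s = 46.86 rpm.

ω₂ ≈ 46.9 rpm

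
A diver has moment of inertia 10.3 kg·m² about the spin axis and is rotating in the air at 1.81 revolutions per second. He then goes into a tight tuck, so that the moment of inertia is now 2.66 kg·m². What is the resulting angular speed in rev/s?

ω₂ ≈ 7.01 rev/s

Angular momentum about the spin axis is conserved since the torque about it is zero.
ω₂ = I₁ω₁ / I₂ = (10.30)(1.81 rev/s) / (2.660) = 7.009 rev/s.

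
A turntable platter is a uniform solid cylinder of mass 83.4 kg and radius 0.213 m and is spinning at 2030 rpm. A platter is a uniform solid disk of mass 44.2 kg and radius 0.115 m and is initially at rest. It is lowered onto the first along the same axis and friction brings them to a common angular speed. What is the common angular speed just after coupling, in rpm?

No external torque acts about the common axis, so total angular momentum is conserved.
Moments of inertia: I_A = ½(83.4)(0.213)² = 1.892 kg·m²; I_B = ½(44.2)(0.115)² = 0.2923 kg·m².
Taking A's sense as positive: L = (1.892)(2030) = 3841 kg·m²·rpm.
Combined I = 1.892 + 0.2923 = 2.184 kg·m².
ω_f = L / I = 3841 / 2.184 = 1758 rpm.

|ω_f| ≈ 1760 rpm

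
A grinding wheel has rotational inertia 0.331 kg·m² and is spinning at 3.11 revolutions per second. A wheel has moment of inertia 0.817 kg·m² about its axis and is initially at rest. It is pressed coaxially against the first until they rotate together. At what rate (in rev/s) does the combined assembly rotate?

The coupling torques are internal; angular momentum about the shared axis is conserved.
Taking A's sense as positive: L = (0.3310)(3.11) = 1.029 kg·m²·rev/s.
Combined I = 0.3310 + 0.8170 = 1.148 kg·m².
ω_f = L / I = 1.029 / 1.148 = 0.8967 rev/s.

|ω_f| ≈ 0.897 rev/s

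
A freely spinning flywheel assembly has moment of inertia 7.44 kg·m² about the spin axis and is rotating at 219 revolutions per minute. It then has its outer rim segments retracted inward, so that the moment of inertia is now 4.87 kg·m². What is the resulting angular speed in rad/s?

ω₂ ≈ 35.0 rad/s

With no external torque about the axis, L is conserved: I₁ω₁ = I₂ω₂.
ω₂ = I₁ω₁ / I₂ = (7.440)(219 rpm) / (4.870) = 334.6 rpm = 35.04 rad/s.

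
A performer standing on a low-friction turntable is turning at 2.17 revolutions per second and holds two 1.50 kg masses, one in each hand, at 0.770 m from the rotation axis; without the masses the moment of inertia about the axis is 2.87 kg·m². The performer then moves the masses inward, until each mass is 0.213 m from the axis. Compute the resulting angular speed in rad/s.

ω₂ ≈ 21.1 rad/s

No external torque acts about the spin axis, so angular momentum is conserved.
I₁ = 2.87 + 2(1.50)(0.770)² = 4.649 kg·m²; I₂ = 2.87 + 2(1.50)(0.213)² = 3.006 kg·m².
ω₂ = I₁ω₁ / I₂ = (4.649)(2.17 rev/s) / (3.006) = 3.356 rev/s = 21.08 rad/s.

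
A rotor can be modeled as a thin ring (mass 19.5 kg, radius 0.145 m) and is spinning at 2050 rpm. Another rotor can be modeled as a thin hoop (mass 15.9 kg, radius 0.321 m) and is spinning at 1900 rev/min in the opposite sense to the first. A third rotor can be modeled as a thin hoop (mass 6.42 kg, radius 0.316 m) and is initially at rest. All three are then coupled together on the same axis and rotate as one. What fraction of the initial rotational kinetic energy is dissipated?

fraction ≈ 0.749

No external torque acts about the common axis, so total angular momentum is conserved.
Moments of inertia: I_A = (19.5)(0.145)² = 0.4100 kg·m²; I_B = (15.9)(0.321)² = 1.638 kg·m²; I_C = (6.42)(0.316)² = 0.6411 kg·m².
Taking A's sense as positive: L = (0.4100)(2050) − (1.638)(1900) = -2272 kg·m²·rpm.
Combined I = 0.4100 + 1.638 + 0.6411 = 2.689 kg·m².
ω_f = L / I = -2272 / 2.689 = -844.9 rpm.
KE_i = ½ΣIω² = 41880 J; KE_f = ½(2.689)(88.48)² = 10530 J.
Fraction dissipated = (KE_i − KE_f)/KE_i = 0.7486.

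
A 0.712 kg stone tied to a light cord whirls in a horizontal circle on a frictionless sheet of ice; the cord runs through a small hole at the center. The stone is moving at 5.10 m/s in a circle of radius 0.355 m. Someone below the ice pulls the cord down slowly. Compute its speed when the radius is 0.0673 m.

Central (radial) force ⇒ zero torque about the center ⇒ m v r is constant.
v₂ = v₁ r₁ / r₂ = (5.10)(0.355) / (0.0673) = 26.90 m/s.

v₂ ≈ 26.9 m/s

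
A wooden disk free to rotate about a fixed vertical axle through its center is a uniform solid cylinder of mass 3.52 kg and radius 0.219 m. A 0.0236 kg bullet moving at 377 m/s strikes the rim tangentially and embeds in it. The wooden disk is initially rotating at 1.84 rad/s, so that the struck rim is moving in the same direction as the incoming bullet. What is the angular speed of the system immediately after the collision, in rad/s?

|ω_f| ≈ 24.6 rad/s

The axle reaction passes through the axle and exerts no torque about it; angular momentum about the axle is conserved through the impact.
I_p = ½(3.52)(0.219)² = 0.08441 kg·m². Taking the sense of the bullet's angular momentum as positive, L_{bullet} = m v R = (0.0236)(377)(0.219) = 1.948 kg·m²/s.
L_i = +I_p ω_p + m v R = +(0.08441)(1.84) + 1.948 = 2.104 kg·m²/s.
After sticking, I_f = I_p + m R² = 0.08441 + (0.0236)(0.219)² = 0.08554 kg·m².
ω_f = L_i / I_f = 2.104 / 0.08554 = 24.59 rad/s.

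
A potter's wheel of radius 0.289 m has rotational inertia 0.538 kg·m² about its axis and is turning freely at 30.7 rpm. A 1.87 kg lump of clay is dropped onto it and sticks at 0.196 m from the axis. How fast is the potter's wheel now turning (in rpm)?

ω_f ≈ 27.1 rpm

The added mass arrives with no angular momentum about the axis, and any external torque about the axis is negligible, so the system's angular momentum is conserved.
Added inertia Σmr² = (1.87)(0.196)² = 0.07184 kg·m²; I_f = 0.5380 + 0.07184 = 0.6098 kg·m².
ω_f = I_p ω_i / I_f = (0.5380)(30.7) / 0.6098 = 27.08 rpm.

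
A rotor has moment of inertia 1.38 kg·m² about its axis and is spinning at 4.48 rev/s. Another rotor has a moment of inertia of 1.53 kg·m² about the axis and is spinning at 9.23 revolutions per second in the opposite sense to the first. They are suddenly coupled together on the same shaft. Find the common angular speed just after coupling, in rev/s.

The coupling torques are internal; angular momentum about the shared axis is conserved.
Taking A's sense as positive: L = (1.380)(4.48) − (1.530)(9.23) = -7.939 kg·m²·rev/s.
Combined I = 1.380 + 1.530 = 2.910 kg·m².
ω_f = L / I = -7.939 / 2.910 = -2.728 rev/s.

|ω_f| ≈ 2.73 rev/s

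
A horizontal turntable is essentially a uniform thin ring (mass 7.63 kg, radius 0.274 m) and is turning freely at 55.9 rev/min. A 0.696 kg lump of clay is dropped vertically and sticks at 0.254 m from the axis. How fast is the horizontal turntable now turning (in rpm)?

ω_f ≈ 51.8 rpm

The added mass arrives with no angular momentum about the axis, and any external torque about the axis is negligible, so the system's angular momentum is conserved.
I_p = (7.63)(0.274)² = 0.5728 kg·m².
Added inertia Σmr² = (0.696)(0.254)² = 0.04490 kg·m²; I_f = 0.5728 + 0.04490 = 0.6177 kg·m².
ω_f = I_p ω_i / I_f = (0.5728)(55.9) / 0.6177 = 51.84 rpm.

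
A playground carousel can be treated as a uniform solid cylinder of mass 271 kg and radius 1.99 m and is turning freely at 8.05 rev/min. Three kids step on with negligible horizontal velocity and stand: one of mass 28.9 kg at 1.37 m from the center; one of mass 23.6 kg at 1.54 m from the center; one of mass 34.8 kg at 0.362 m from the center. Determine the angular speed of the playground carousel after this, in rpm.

ω_f ≈ 6.63 rpm

No external torque acts about the center; L_before = L_after.
I_p = ½(271)(1.99)² = 536.6 kg·m².
Added inertia Σmr² = (28.9)(1.37)² + (23.6)(1.54)² + (34.8)(0.362)² = 114.8 kg·m²; I_f = 536.6 + 114.8 = 651.4 kg·m².
ω_f = I_p ω_i / I_f = (536.6)(8.05) / 651.4 = 6.632 rpm.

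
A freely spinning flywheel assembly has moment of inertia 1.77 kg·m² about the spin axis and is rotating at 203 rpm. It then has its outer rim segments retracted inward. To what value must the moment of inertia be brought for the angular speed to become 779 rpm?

No external torque acts about the spin axis, so angular momentum is conserved.
I₂ = I₁ω₁ / ω₂ = (1.77)(203) / (779) = 0.4612 kg·m².

I₂ ≈ 0.461 kg·m²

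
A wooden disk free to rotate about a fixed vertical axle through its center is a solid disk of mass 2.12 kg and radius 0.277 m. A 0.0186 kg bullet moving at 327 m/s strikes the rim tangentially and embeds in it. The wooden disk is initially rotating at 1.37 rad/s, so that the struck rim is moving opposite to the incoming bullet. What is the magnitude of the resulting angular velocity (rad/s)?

|ω_f| ≈ 19.0 rad/s

About the axle the impulsive forces during the collision are internal, so angular momentum about that axis is conserved.
I_p = ½(2.12)(0.277)² = 0.08133 kg·m². Taking the sense of the bullet's angular momentum as positive, L_{bullet} = m v R = (0.0186)(327)(0.277) = 1.685 kg·m²/s.
L_i = −I_p ω_p + m v R = −(0.08133)(1.37) + 1.685 = 1.573 kg·m²/s.
After sticking, I_f = I_p + m R² = 0.08133 + (0.0186)(0.277)² = 0.08276 kg·m².
ω_f = L_i / I_f = 1.573 / 0.08276 = 19.01 rad/s.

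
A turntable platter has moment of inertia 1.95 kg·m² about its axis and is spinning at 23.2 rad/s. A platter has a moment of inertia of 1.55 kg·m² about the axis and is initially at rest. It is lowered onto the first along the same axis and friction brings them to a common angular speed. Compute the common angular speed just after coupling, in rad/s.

|ω_f| ≈ 12.9 rad/s

No external torque acts about the common axis, so total angular momentum is conserved.
Taking A's sense as positive: L = (1.950)(23.2) = 45.24 kg·m²·rad/s.
Combined I = 1.950 + 1.550 = 3.500 kg·m².
ω_f = L / I = 45.24 / 3.500 = 12.93 rad/s.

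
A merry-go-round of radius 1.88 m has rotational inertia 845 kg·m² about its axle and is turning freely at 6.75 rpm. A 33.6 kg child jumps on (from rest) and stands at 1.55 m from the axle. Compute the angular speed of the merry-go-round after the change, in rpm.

ω_f ≈ 6.16 rpm

No external torque acts about the axle; L_before = L_after.
Added inertia Σmr² = (33.6)(1.55)² = 80.72 kg·m²; I_f = 845.0 + 80.72 = 925.7 kg·m².
ω_f = I_p ω_i / I_f = (845.0)(6.75) / 925.7 = 6.161 rpm.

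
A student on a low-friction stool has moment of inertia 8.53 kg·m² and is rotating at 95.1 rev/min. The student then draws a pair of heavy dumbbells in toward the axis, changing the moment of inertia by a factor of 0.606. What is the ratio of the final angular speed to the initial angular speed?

ω₂/ω₁ ≈ 1.65

No external torque acts about the spin axis, so angular momentum is conserved.
I₂ = 0.606 × 8.53 = 5.169 kg·m².
ω₂/ω₁ = I₁/I₂ = 8.530 / 5.169 = 1.650.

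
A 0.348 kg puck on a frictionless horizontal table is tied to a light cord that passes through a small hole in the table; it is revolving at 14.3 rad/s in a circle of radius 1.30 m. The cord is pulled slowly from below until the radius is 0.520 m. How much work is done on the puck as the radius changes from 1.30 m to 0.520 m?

No torque about the axis ⇒ m r₁² ω₁ = m r₂² ω₂.
ω₂ = ω₁ (r₁/r₂)² = (14.3)(1.30/0.520)² = 89.38 rad/s.
W = ΔKE = ½m(v₂² − v₁²) = 315.7 J.

W ≈ 316 J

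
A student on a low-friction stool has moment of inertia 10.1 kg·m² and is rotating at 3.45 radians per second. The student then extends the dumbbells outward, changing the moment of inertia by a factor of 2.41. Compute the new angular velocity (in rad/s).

No external torque acts about the spin axis, so angular momentum is conserved.
I₂ = 2.41 × 10.1 = 24.34 kg·m².
ω₂ = I₁ω₁ / I₂ = (10.10)(3.45 rad/s) / (24.34) = 1.432 rad/s.

ω₂ ≈ 1.43 rad/s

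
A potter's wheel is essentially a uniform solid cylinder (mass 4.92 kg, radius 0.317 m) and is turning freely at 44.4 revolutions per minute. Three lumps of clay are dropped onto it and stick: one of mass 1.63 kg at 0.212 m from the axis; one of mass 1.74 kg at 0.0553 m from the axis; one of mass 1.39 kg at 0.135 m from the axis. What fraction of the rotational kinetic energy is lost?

fraction ≈ 0.296

The added mass arrives with no angular momentum about the axis, and any external torque about the axis is negligible, so the system's angular momentum is conserved.
I_p = ½(4.92)(0.317)² = 0.2472 kg·m².
Added inertia Σmr² = (1.63)(0.212)² + (1.74)(0.0553)² + (1.39)(0.135)² = 0.1039 kg·m²; I_f = 0.2472 + 0.1039 = 0.3511 kg·m².
ω_f = I_p ω_i / I_f = (0.2472)(44.4) / 0.3511 = 31.26 rpm.
KE_i = ½(0.2472)(4.650 rad/s)² = 2.672 J; KE_f = ½(0.3511)(3.274)² = 1.881 J.
Fraction lost = 0.2959.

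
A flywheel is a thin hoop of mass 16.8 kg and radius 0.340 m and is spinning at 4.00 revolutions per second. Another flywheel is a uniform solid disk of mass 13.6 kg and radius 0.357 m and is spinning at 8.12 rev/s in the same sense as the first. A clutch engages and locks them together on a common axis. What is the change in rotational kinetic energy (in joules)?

ΔKE ≈ -201 J

No external torque acts about the common axis, so total angular momentum is conserved.
Moments of inertia: I_A = (16.8)(0.340)² = 1.942 kg·m²; I_B = ½(13.6)(0.357)² = 0.8667 kg·m².
Taking A's sense as positive: L = (1.942)(4.00) + (0.8667)(8.12) = 14.81 kg·m²·rev/s.
Combined I = 1.942 + 0.8667 = 2.809 kg·m².
ω_f = L / I = 14.81 / 2.809 = 5.271 rev/s.
KE_i = ½ΣIω² = 1741 J; KE_f = ½(2.809)(33.12)² = 1541 J.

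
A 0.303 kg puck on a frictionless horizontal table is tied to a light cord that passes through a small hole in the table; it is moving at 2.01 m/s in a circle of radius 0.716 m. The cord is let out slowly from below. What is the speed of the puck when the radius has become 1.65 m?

v₂ ≈ 0.872 m/s

Central (radial) force ⇒ zero torque about the center ⇒ m v r is constant.
v₂ = v₁ r₁ / r₂ = (2.01)(0.716) / (1.65) = 0.8722 m/s.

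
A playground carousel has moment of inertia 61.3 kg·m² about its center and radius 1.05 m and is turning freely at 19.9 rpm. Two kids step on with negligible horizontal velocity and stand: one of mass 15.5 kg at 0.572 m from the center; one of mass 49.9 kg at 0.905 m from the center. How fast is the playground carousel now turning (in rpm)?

The added mass arrives with no angular momentum about the center, and any external torque about the center is negligible, so the system's angular momentum is conserved.
Added inertia Σmr² = (15.5)(0.572)² + (49.9)(0.905)² = 45.94 kg·m²; I_f = 61.30 + 45.94 = 107.2 kg·m².
ω_f = I_p ω_i / I_f = (61.30)(19.9) / 107.2 = 11.38 rpm.

ω_f ≈ 11.4 rpm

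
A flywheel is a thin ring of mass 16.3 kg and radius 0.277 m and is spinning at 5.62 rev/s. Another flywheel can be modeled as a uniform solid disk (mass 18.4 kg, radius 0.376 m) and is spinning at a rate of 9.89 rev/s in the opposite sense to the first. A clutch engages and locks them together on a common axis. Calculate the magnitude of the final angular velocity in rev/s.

|ω_f| ≈ 2.29 rev/s

The coupling torques are internal; angular momentum about the shared axis is conserved.
Moments of inertia: I_A = (16.3)(0.277)² = 1.251 kg·m²; I_B = ½(18.4)(0.376)² = 1.301 kg·m².
Taking A's sense as positive: L = (1.251)(5.62) − (1.301)(9.89) = -5.835 kg·m²·rev/s.
Combined I = 1.251 + 1.301 = 2.551 kg·m².
ω_f = L / I = -5.835 / 2.551 = -2.287 rev/s.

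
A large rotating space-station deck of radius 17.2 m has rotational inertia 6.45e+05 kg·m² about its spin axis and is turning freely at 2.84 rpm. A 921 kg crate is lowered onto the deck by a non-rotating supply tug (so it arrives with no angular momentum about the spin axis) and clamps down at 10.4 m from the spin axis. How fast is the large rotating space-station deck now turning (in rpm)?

The added mass arrives with no angular momentum about the spin axis, and any external torque about the spin axis is negligible, so the system's angular momentum is conserved.
Added inertia Σmr² = (921)(10.4)² = 99620 kg·m²; I_f = 6.450e+05 + 99620 = 7.446e+05 kg·m².
ω_f = I_p ω_i / I_f = (6.450e+05)(2.84) / 7.446e+05 = 2.460 rpm.

ω_f ≈ 2.46 rpm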